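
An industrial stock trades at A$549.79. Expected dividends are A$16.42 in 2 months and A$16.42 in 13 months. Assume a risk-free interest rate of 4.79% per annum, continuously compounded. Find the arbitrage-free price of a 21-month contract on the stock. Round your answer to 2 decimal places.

A$563.20

PV(dividends) I = 16.42·e^(−0.0479·2/12) + 16.42·e^(−0.0479·13/12)
I = 16.2894 + 15.5897 = 31.8791
F = (S − I)·e^(rT) = (549.79 − 31.8791) · e^(0.0479·21/12)
= 517.9109 · e^0.083825 = 517.9109 × 1.087439 = A$563.20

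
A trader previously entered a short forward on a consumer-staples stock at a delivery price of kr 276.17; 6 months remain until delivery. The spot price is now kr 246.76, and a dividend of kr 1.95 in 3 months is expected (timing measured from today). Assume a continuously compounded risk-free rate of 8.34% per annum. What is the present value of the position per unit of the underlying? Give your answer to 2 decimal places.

kr 20.04

PV(remaining dividends) I = 1.95·e^(−0.0834·3/12) = 1.9098
Current forward F = (S − I)·e^(rT) = (246.76 − 1.9098)·e^(0.0834·6/12) = 244.8502 × 1.042582 = 255.2764
Value (long) = (F − K)·e^(−rT) = (255.2764 − 276.17) × 0.959157 = -20.0402
Short position value = −(long value) = kr 20.04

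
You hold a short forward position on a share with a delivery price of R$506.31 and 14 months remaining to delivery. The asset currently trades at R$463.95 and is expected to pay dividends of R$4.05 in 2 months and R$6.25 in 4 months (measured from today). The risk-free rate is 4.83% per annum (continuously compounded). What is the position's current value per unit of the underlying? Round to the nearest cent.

R$24.79

PV(remaining dividends) I = 4.05·e^(−0.0483·2/12) + 6.25·e^(−0.0483·4/12) = 10.1677
Current forward F = (S − I)·e^(rT) = (463.95 − 10.1677)·e^(0.0483·14/12) = 453.7823 × 1.057968 = 480.0872
Value (long) = (F − K)·e^(−rT) = (480.0872 − 506.31) × 0.945208 = -24.7860
Short position value = −(long value) = R$24.79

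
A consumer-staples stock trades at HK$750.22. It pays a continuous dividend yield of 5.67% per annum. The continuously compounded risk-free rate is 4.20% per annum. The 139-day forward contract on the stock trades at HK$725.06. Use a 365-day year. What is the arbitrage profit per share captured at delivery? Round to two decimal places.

HK$20.97 per share

Fair forward: F* = S·e^(carry·T), with carry = (r − q) = 0.0420 − 0.0567 = -0.0147
F* = 750.22 · e^(-0.0147 × 139/365) = 750.22 · e^-0.005598 = 750.22 × 0.994418 = HK$746.0323
Market HK$725.06 < fair HK$746.0323: forward underpriced → reverse cash-and-carry (short spot, go long the forward).
At maturity, profit = |F_mkt − F*| = |725.06 − 746.0323| = HK$20.97 per share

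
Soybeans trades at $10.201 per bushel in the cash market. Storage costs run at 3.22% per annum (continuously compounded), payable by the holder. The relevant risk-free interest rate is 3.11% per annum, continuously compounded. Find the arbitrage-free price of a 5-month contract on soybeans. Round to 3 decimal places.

$10.474 per bushel

Net carry = r + u − y = 0.0311 + 0.0322 − 0.0000 = 0.0633
F = S·e^((r+u−y)T) = 10.201 · e^(0.0633 × 5/12) = 10.201 · e^0.026375
= 10.201 × 1.026726 = $10.474 per bushel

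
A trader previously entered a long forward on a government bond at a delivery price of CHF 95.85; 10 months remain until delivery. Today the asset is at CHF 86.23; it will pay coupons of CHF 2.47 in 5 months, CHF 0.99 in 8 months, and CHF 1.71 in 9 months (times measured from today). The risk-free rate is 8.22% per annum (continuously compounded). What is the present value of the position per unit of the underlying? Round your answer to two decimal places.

-CHF 8.21

PV(remaining coupons) I = 2.47·e^(−0.0822·5/12) + 0.99·e^(−0.0822·8/12) + 1.71·e^(−0.0822·9/12) = 4.9318
Current forward F = (S − I)·e^(rT) = (86.23 − 4.9318)·e^(0.0822·10/12) = 81.2982 × 1.070901 = 87.0623
Value (long) = (F − K)·e^(−rT) = (87.0623 − 95.85) × 0.933793 = -8.2059
Value = -CHF 8.21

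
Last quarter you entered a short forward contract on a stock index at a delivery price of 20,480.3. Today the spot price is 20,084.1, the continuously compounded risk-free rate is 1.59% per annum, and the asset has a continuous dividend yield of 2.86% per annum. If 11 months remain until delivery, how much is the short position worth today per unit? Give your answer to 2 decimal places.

Current fair forward for the remaining 11 months: F = S·e^((r − q)·T), (r − q) = 0.0159 − 0.0286 = -0.0127
F = 20084.1 · e^(-0.0127 × 11/12) = 20084.1 × 0.98842584 = 19851.6434
Value of long forward = (F − K)·e^(−rT) = (19851.6434 − 20480.3) · e^(−0.0159·11/12)
= -628.6566 × 0.98553070 = -619.56
Short position value = −(long value) = 619.56

619.56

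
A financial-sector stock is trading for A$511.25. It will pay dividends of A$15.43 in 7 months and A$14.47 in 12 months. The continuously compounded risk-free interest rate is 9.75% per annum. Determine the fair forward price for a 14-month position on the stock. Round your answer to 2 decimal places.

A$541.80

PV(dividends) I = 15.43·e^(−0.0975·7/12) + 14.47·e^(−0.0975·12/12)
I = 14.5769 + 13.1258 = 27.7027
F = (S − I)·e^(rT) = (511.25 − 27.7027) · e^(0.0975·14/12)
= 483.5473 · e^0.113750 = 483.5473 × 1.120472 = A$541.80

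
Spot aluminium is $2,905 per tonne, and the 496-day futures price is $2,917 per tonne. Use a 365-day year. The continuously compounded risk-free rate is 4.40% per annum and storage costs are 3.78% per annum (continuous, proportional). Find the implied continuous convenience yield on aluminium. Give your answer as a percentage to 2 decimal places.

7.88%

F = S·e^((r+u−y)T) ⇒ (r+u−y) = ln(F/S)/T
ln(2917/2905) = 0.004122; /T ⇒ 0.003033
y = r + u − ln(F/S)/T = 0.0440 + 0.0378 − 0.003033 = 0.078767
y = 7.88%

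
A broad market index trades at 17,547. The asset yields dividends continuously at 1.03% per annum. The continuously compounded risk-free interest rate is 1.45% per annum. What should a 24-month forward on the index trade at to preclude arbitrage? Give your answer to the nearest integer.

F = S·e^((r − q)T) = 17547 · e^((0.0145 − 0.0103) × 24/12)
= 17547 · e^0.008400 = 17547 × 1.008435
F = 17,695

17,695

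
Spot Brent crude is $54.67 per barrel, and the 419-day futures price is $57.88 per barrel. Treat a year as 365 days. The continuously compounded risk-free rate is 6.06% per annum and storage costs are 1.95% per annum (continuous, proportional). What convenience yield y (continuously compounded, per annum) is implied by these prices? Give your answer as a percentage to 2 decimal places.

3.04%

F = S·e^((r+u−y)T) ⇒ (r+u−y) = ln(F/S)/T
ln(57.88/54.67) = 0.057057; /T ⇒ 0.049704
y = r + u − ln(F/S)/T = 0.0606 + 0.0195 − 0.049704 = 0.030396
y = 3.04%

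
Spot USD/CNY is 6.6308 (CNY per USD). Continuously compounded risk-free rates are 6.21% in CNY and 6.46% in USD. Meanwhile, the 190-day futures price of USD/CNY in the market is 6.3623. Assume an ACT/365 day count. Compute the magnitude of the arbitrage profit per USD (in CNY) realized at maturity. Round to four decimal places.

Fair futures: F* = S·e^(carry·T), with carry = (r_CNY − r_USD) = 0.0621 − 0.0646 = -0.0025
F* = 6.6308 · e^(-0.0025 × 190/365) = 6.6308 · e^-0.001301 = 6.6308 × 0.998700 = 6.6222
Market 6.3623 < fair 6.6222: forward underpriced → reverse cash-and-carry (short spot, go long the forward).
At maturity, profit = |F_mkt − F*| = |6.3623 − 6.6222| = 0.2599 per USD (in CNY)

0.2599 per USD (in CNY)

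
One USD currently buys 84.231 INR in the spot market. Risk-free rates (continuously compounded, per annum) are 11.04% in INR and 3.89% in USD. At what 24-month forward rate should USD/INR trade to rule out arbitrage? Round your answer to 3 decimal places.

97.180

F = S·e^((r_INR − r_USD)T) = 84.231 · e^((0.1104 − 0.0389) × 24/12)
= 84.231 · e^0.143000 = 84.231 × 1.153730
F = 97.180 INR per USD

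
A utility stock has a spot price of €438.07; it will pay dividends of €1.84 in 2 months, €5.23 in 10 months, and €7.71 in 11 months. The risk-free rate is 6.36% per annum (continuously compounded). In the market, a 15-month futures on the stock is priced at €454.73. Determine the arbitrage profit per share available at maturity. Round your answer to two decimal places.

PV(dividends) I = 1.84·e^(−0.0636·2/12) + 5.23·e^(−0.0636·10/12) + 7.71·e^(−0.0636·11/12) = 14.0540
Fair futures F* = (S − I)·e^(rT) = (438.07 − 14.0540)·e^0.079500 = 424.0160 × 1.082746 = 459.1016
Market €454.73 < fair 459.1016: forward underpriced → reverse cash-and-carry (short the stock, invest proceeds at r, pay the dividends, go long the forward).
Profit at T = |F_mkt − F*| = |454.73 − 459.1016| = €4.37 per share

€4.37 per share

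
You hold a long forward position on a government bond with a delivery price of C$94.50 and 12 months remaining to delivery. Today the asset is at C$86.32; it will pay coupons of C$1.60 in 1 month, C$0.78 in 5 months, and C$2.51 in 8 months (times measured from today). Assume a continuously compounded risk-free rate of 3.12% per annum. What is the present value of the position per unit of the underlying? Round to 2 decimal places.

PV(remaining coupons) I = 1.60·e^(−0.0312·1/12) + 0.78·e^(−0.0312·5/12) + 2.51·e^(−0.0312·8/12) = 4.8241
Current forward F = (S − I)·e^(rT) = (86.32 − 4.8241)·e^(0.0312·12/12) = 81.4959 × 1.031692 = 84.0787
Value (long) = (F − K)·e^(−rT) = (84.0787 − 94.50) × 0.969282 = -10.1012
Value = -C$10.10

-C$10.10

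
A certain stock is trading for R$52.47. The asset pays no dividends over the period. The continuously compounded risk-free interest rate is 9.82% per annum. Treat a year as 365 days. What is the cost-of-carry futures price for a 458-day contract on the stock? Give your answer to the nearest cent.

F = S·e^(rT) = 52.47 · e^(0.0982 × 458/365)
= 52.47 · e^0.123221 = 52.47 × 1.131134
F = R$59.35

R$59.35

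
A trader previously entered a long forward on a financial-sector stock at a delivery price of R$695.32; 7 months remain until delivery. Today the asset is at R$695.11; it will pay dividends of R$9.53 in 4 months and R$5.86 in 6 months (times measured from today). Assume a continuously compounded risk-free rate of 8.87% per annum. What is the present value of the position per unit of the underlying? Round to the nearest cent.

PV(remaining dividends) I = 9.53·e^(−0.0887·4/12) + 5.86·e^(−0.0887·6/12) = 14.8581
Current forward F = (S − I)·e^(rT) = (695.11 − 14.8581)·e^(0.0887·7/12) = 680.2519 × 1.053104 = 716.3760
Value (long) = (F − K)·e^(−rT) = (716.3760 − 695.32) × 0.949574 = 19.9942
Value = R$19.99

R$19.99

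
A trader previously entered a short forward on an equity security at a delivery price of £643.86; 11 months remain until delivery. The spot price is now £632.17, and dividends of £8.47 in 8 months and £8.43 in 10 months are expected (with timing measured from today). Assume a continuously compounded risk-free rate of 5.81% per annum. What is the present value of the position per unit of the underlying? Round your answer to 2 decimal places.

PV(remaining dividends) I = 8.47·e^(−0.0581·8/12) + 8.43·e^(−0.0581·10/12) = 16.1798
Current forward F = (S − I)·e^(rT) = (632.17 − 16.1798)·e^(0.0581·11/12) = 615.9902 × 1.054702 = 649.6861
Value (long) = (F − K)·e^(−rT) = (649.6861 − 643.86) × 0.948135 = 5.5239
Short position value = −(long value) = -£5.52

-£5.52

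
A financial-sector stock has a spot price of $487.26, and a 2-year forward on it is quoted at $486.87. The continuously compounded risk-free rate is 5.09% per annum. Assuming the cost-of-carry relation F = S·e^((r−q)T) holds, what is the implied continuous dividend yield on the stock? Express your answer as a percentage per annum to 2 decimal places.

5.13%

From F = S·e^((r−q)T): (r − q) = ln(F/S)/T
ln(486.87/487.26) = ln(0.999200) = -0.000800
(r − q) = -0.000800 / (2) = -0.000400
q = r − ln(F/S)/T = 0.0509 + 0.000400 = 0.051300
q = 5.13%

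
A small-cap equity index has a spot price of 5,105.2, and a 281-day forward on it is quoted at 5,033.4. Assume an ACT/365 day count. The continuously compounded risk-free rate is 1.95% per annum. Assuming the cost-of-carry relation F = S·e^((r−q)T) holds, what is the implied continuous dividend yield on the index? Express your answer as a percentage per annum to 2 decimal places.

From F = S·e^((r−q)T): (r − q) = ln(F/S)/T
ln(5033.4/5105.2) = ln(0.985936) = -0.014164
(r − q) = -0.014164 / (281/365) = -0.018398
q = r − ln(F/S)/T = 0.0195 + 0.018398 = 0.037898
q = 3.79%

3.79%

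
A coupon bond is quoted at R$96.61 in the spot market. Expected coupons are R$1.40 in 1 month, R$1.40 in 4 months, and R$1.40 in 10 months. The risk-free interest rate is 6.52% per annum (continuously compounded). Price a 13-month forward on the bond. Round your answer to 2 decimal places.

PV(coupons) I = 1.40·e^(−0.0652·1/12) + 1.40·e^(−0.0652·4/12) + 1.40·e^(−0.0652·10/12)
I = 1.3924 + 1.3699 + 1.3260 = 4.0883
F = (S − I)·e^(rT) = (96.61 − 4.0883) · e^(0.0652·13/12)
= 92.5217 · e^0.070633 = 92.5217 × 1.073187 = R$99.29

R$99.29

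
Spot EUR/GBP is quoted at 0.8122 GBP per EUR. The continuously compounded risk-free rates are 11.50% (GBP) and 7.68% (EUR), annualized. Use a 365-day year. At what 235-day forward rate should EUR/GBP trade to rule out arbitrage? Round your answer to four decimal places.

F = S·e^((r_GBP − r_EUR)T) = 0.8122 · e^((0.1150 − 0.0768) × 235/365)
= 0.8122 · e^0.024595 = 0.8122 × 1.024900
F = 0.8324 GBP per EUR

0.8324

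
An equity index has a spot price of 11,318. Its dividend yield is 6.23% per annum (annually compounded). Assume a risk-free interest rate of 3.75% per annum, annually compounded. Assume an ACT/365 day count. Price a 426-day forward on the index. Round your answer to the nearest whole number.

F = S · (1+r)^T / (1+q)^T
= 11318 × 1.043903 / 1.073084 = 11318 × 0.972806
F = 11,010

11,010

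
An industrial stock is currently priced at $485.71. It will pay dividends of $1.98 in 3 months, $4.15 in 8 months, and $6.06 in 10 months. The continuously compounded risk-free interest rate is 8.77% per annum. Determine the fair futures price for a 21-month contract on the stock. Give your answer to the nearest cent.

$552.89

PV(dividends) I = 1.98·e^(−0.0877·3/12) + 4.15·e^(−0.0877·8/12) + 6.06·e^(−0.0877·10/12)
I = 1.9371 + 3.9143 + 5.6329 = 11.4843
F = (S − I)·e^(rT) = (485.71 − 11.4843) · e^(0.0877·21/12)
= 474.2257 · e^0.153475 = 474.2257 × 1.165879 = $552.89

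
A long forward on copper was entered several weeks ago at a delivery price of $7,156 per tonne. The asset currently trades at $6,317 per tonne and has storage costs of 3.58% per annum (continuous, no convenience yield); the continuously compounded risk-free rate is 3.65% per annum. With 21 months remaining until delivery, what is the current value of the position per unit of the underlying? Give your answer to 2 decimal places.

Current fair forward for the remaining 21 months: F = S·e^((r + u)·T), (r + u) = 0.0365 + 0.0358 = 0.0723
F = 6317 · e^(0.0723 × 21/12) = 6317 × 1.13487782 = 7169.0232
Value of long forward = (F − K)·e^(−rT) = (7169.0232 − 7156) · e^(−0.0365·21/12)
= 13.0232 × 0.93812226 = 12.22

$12.22 per tonne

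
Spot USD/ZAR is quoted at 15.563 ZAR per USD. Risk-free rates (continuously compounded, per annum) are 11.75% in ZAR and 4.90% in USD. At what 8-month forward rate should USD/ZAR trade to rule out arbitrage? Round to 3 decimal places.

16.290

F = S·e^((r_ZAR − r_USD)T) = 15.563 · e^((0.1175 − 0.0490) × 8/12)
= 15.563 · e^0.045667 = 15.563 × 1.046726
F = 16.290 ZAR per USD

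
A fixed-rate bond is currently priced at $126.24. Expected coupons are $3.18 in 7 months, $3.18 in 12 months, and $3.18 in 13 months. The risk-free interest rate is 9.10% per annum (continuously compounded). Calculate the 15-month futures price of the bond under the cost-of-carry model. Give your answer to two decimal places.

PV(coupons) I = 3.18·e^(−0.0910·7/12) + 3.18·e^(−0.0910·12/12) + 3.18·e^(−0.0910·13/12)
I = 3.0156 + 2.9034 + 2.8815 = 8.8005
F = (S − I)·e^(rT) = (126.24 − 8.8005) · e^(0.0910·15/12)
= 117.4395 · e^0.113750 = 117.4395 × 1.120472 = $131.59

$131.59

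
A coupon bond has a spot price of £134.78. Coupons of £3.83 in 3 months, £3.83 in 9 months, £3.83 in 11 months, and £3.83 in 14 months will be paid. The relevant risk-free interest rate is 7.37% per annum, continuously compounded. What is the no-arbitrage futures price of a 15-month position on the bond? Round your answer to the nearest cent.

£131.91

PV(coupons) I = 3.83·e^(−0.0737·3/12) + 3.83·e^(−0.0737·9/12) + 3.83·e^(−0.0737·11/12) + 3.83·e^(−0.0737·14/12)
I = 3.7601 + 3.6240 + 3.5798 + 3.5144 = 14.4783
F = (S − I)·e^(rT) = (134.78 − 14.4783) · e^(0.0737·15/12)
= 120.3017 · e^0.092125 = 120.3017 × 1.096502 = £131.91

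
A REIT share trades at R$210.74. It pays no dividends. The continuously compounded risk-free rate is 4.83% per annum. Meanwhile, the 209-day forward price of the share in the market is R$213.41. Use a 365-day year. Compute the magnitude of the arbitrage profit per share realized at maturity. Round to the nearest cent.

Fair forward: F* = S·e^(carry·T), with carry = r = 0.0483
F* = 210.74 · e^(0.0483 × 209/365) = 210.74 · e^0.027657 = 210.74 × 1.028043 = R$216.6498
Market R$213.41 < fair R$216.6498: forward underpriced → reverse cash-and-carry (short spot, go long the forward).
At maturity, profit = |F_mkt − F*| = |213.41 − 216.6498| = R$3.24 per share

R$3.24 per share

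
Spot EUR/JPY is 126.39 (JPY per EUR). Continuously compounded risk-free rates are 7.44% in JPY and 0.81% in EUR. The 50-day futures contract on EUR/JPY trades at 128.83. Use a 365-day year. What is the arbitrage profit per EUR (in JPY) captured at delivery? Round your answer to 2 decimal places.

1.29 per EUR (in JPY)

Fair futures: F* = S·e^(carry·T), with carry = (r_JPY − r_EUR) = 0.0744 − 0.0081 = 0.0663
F* = 126.39 · e^(0.0663 × 50/365) = 126.39 · e^0.009082 = 126.39 × 1.009123 = 127.5431
Market 128.83 > fair 127.5431: forward overpriced → cash-and-carry (buy spot, short the forward).
At maturity, profit = |F_mkt − F*| = |128.83 − 127.5431| = 1.29 per EUR (in JPY)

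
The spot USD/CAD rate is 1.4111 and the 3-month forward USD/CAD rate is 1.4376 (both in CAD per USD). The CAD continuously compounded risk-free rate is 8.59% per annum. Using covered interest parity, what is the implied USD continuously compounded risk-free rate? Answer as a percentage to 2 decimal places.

1.15%

F = S·e^((r_CAD − r_USD)T) ⇒ r_USD = r_CAD − ln(F/S)/T
ln(1.4376/1.4111) = 0.018606; /(3/12) = 0.074424
r_USD = 0.0859 − 0.074424 = 0.011476
r_USD = 1.15%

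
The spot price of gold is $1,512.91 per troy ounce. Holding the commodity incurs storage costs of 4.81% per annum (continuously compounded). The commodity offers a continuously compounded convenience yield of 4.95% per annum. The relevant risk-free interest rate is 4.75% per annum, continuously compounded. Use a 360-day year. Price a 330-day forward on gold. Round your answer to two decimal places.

Net carry = r + u − y = 0.0475 + 0.0481 − 0.0495 = 0.0461
F = S·e^((r+u−y)T) = 1512.91 · e^(0.0461 × 330/360) = 1512.91 · e^0.04225833
= 1512.91 × 1.04316392 = $1,578.21 per troy ounce

$1,578.21 per troy ounce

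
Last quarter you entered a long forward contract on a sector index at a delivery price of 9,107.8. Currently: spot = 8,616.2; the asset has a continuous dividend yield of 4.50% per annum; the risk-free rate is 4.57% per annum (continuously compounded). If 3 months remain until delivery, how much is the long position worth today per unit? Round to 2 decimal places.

-484.52

Current fair forward for the remaining 3 months: F = S·e^((r − q)·T), (r − q) = 0.0457 − 0.0450 = 0.0007
F = 8616.2 · e^(0.0007 × 3/12) = 8616.2 × 1.00017502 = 8617.7080
Value of long forward = (F − K)·e^(−rT) = (8617.7080 − 9107.8) · e^(−0.0457·3/12)
= -490.0920 × 0.98864002 = -484.52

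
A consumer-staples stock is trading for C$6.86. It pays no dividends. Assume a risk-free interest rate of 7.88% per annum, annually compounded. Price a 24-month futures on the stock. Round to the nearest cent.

F = S · (1+r)^T
= 6.86 × 1.163809
F = C$7.98

C$7.98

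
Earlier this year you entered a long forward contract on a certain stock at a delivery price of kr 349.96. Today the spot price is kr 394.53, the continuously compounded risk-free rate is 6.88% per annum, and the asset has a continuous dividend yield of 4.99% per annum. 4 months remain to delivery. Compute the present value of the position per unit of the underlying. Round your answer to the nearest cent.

kr 46.00

Current fair forward for the remaining 4 months: F = S·e^((r − q)·T), (r − q) = 0.0688 − 0.0499 = 0.0189
F = 394.53 · e^(0.0189 × 4/12) = 394.53 × 1.006320 = 397.0234
Value of long forward = (F − K)·e^(−rT) = (397.0234 − 349.96) · e^(−0.0688·4/12)
= 47.0634 × 0.977328 = 46.00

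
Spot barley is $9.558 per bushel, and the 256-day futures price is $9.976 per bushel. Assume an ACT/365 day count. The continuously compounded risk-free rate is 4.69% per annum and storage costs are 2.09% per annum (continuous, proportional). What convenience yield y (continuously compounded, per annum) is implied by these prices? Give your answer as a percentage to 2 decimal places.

0.68%

F = S·e^((r+u−y)T) ⇒ (r+u−y) = ln(F/S)/T
ln(9.976/9.558) = 0.042804; /T ⇒ 0.061029
y = r + u − ln(F/S)/T = 0.0469 + 0.0209 − 0.061029 = 0.006771
y = 0.68%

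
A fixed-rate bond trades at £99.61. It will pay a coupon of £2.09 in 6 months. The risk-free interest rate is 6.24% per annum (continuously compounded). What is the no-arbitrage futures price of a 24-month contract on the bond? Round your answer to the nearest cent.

£110.56

PV(coupons) I = 2.09·e^(−0.0624·6/12)
I = 2.0258
F = (S − I)·e^(rT) = (99.61 − 2.0258) · e^(0.0624·24/12)
= 97.5842 · e^0.124800 = 97.5842 × 1.132922 = £110.56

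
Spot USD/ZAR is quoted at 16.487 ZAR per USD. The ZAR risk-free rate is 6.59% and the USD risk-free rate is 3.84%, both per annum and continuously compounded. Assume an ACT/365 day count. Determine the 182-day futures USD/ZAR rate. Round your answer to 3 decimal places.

16.715

F = S·e^((r_ZAR − r_USD)T) = 16.487 · e^((0.0659 − 0.0384) × 182/365)
= 16.487 · e^0.013712 = 16.487 × 1.013806
F = 16.715 ZAR per USD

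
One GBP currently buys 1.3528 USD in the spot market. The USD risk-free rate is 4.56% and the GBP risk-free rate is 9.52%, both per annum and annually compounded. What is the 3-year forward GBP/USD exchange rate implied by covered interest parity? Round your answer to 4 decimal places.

By covered interest parity, F = S · (1+r_USD)^T / (1+r_GBP)^T
= 1.3528 × 1.143133 / 1.313652 = 1.3528 × 0.870195
F = 1.1772 USD per GBP

1.1772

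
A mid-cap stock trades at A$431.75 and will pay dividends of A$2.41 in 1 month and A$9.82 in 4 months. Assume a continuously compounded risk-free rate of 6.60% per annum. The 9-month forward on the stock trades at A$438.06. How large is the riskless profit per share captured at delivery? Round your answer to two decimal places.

A$2.99 per share

PV(dividends) I = 2.41·e^(−0.0660·1/12) + 9.82·e^(−0.0660·4/12) = 12.0031
Fair forward F* = (S − I)·e^(rT) = (431.75 − 12.0031)·e^0.049500 = 419.7469 × 1.050746 = 441.0474
Market A$438.06 < fair 441.0474: forward underpriced → reverse cash-and-carry (short the stock, invest proceeds at r, pay the dividends, go long the forward).
Profit at T = |F_mkt − F*| = |438.06 − 441.0474| = A$2.99 per share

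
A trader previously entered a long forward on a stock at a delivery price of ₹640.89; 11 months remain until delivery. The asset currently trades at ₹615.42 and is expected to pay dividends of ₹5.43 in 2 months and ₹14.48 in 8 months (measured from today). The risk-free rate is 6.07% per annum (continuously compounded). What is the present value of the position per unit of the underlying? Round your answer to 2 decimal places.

PV(remaining dividends) I = 5.43·e^(−0.0607·2/12) + 14.48·e^(−0.0607·8/12) = 19.2811
Current forward F = (S − I)·e^(rT) = (615.42 − 19.2811)·e^(0.0607·11/12) = 596.1389 × 1.057219 = 630.2494
Value (long) = (F − K)·e^(−rT) = (630.2494 − 640.89) × 0.945878 = -10.0647
Value = -₹10.06

-₹10.06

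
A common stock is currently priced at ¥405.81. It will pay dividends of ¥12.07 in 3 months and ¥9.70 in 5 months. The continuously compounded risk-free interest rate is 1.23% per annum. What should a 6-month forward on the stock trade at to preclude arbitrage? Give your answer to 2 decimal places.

¥386.50

PV(dividends) I = 12.07·e^(−0.0123·3/12) + 9.70·e^(−0.0123·5/12)
I = 12.0329 + 9.6504 = 21.6833
F = (S − I)·e^(rT) = (405.81 − 21.6833) · e^(0.0123·6/12)
= 384.1267 · e^0.006150 = 384.1267 × 1.006169 = ¥386.50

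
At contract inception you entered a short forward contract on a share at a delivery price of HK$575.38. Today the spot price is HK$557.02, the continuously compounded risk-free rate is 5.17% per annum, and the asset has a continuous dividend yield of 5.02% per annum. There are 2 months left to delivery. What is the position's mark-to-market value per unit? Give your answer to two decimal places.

Current fair forward for the remaining 2 months: F = S·e^((r − q)·T), (r − q) = 0.0517 − 0.0502 = 0.0015
F = 557.02 · e^(0.0015 × 2/12) = 557.02 × 1.000250 = 557.1593
Value of long forward = (F − K)·e^(−rT) = (557.1593 − 575.38) · e^(−0.0517·2/12)
= -18.2207 × 0.991420 = -18.06
Short position value = −(long value) = HK$18.06

HK$18.06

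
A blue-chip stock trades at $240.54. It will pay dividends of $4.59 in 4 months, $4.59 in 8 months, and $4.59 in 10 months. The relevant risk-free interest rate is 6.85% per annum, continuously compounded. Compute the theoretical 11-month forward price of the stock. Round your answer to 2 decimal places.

$242.07

PV(dividends) I = 4.59·e^(−0.0685·4/12) + 4.59·e^(−0.0685·8/12) + 4.59·e^(−0.0685·10/12)
I = 4.4864 + 4.3851 + 4.3353 = 13.2068
F = (S − I)·e^(rT) = (240.54 − 13.2068) · e^(0.0685·11/12)
= 227.3332 · e^0.062792 = 227.3332 × 1.064805 = $242.07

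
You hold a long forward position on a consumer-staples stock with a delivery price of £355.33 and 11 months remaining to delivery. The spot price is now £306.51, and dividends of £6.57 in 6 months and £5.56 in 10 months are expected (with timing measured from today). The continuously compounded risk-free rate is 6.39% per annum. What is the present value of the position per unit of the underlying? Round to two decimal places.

PV(remaining dividends) I = 6.57·e^(−0.0639·6/12) + 5.56·e^(−0.0639·10/12) = 11.6351
Current forward F = (S − I)·e^(rT) = (306.51 − 11.6351)·e^(0.0639·11/12) = 294.8749 × 1.060325 = 312.6632
Value (long) = (F − K)·e^(−rT) = (312.6632 − 355.33) × 0.943108 = -40.2394
Value = -£40.24

-£40.24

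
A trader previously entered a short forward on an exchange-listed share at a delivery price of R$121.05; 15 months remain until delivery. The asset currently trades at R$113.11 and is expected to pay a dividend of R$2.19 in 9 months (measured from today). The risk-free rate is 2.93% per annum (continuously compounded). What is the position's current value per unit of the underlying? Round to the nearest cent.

PV(remaining dividends) I = 2.19·e^(−0.0293·9/12) = 2.1424
Current forward F = (S − I)·e^(rT) = (113.11 − 2.1424)·e^(0.0293·15/12) = 110.9676 × 1.037304 = 115.1071
Value (long) = (F − K)·e^(−rT) = (115.1071 − 121.05) × 0.964038 = -5.7292
Short position value = −(long value) = R$5.73

R$5.73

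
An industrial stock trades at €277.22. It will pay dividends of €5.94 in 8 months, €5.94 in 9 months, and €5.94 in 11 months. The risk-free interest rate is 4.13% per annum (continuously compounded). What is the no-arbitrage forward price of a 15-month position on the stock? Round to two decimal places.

PV(dividends) I = 5.94·e^(−0.0413·8/12) + 5.94·e^(−0.0413·9/12) + 5.94·e^(−0.0413·11/12)
I = 5.7787 + 5.7588 + 5.7193 = 17.2568
F = (S − I)·e^(rT) = (277.22 − 17.2568) · e^(0.0413·15/12)
= 259.9632 · e^0.051625 = 259.9632 × 1.052981 = €273.74

€273.74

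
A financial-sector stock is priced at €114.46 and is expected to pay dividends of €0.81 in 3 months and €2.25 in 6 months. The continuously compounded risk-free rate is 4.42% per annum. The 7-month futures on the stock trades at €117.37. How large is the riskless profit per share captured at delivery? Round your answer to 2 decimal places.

€3.00 per share

PV(dividends) I = 0.81·e^(−0.0442·3/12) + 2.25·e^(−0.0442·6/12) = 3.0019
Fair futures F* = (S − I)·e^(rT) = (114.46 − 3.0019)·e^0.025783 = 111.4581 × 1.026118 = 114.3692
Market €117.37 > fair 114.3692: forward overpriced → cash-and-carry (borrow at r, buy the stock and collect the dividends, short the forward).
Profit at T = |F_mkt − F*| = |117.37 − 114.3692| = €3.00 per share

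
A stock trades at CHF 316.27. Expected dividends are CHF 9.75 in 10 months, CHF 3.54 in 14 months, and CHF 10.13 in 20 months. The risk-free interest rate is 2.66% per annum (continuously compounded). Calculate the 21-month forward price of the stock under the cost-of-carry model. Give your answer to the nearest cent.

PV(dividends) I = 9.75·e^(−0.0266·10/12) + 3.54·e^(−0.0266·14/12) + 10.13·e^(−0.0266·20/12)
I = 9.5363 + 3.4318 + 9.6907 = 22.6588
F = (S − I)·e^(rT) = (316.27 − 22.6588) · e^(0.0266·21/12)
= 293.6112 · e^0.046550 = 293.6112 × 1.047650 = CHF 307.60

CHF 307.60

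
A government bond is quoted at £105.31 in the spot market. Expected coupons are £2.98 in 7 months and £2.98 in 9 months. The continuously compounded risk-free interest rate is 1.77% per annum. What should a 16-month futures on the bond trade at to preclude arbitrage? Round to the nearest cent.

PV(coupons) I = 2.98·e^(−0.0177·7/12) + 2.98·e^(−0.0177·9/12)
I = 2.9494 + 2.9407 = 5.8901
F = (S − I)·e^(rT) = (105.31 − 5.8901) · e^(0.0177·16/12)
= 99.4199 · e^0.023600 = 99.4199 × 1.023881 = £101.79

£101.79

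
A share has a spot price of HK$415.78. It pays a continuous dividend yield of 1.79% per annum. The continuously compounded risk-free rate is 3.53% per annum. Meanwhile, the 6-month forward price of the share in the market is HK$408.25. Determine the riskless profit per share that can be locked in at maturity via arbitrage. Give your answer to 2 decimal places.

HK$11.16 per share

Fair forward: F* = S·e^(carry·T), with carry = (r − q) = 0.0353 − 0.0179 = 0.0174
F* = 415.78 · e^(0.0174 × 6/12) = 415.78 · e^0.008700 = 415.78 × 1.008738 = HK$419.4131
Market HK$408.25 < fair HK$419.4131: forward underpriced → reverse cash-and-carry (short spot, go long the forward).
At maturity, profit = |F_mkt − F*| = |408.25 − 419.4131| = HK$11.16 per share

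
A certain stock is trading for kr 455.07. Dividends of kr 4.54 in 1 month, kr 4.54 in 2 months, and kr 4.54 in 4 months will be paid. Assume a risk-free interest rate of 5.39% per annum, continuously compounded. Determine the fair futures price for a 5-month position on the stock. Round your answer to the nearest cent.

PV(dividends) I = 4.54·e^(−0.0539·1/12) + 4.54·e^(−0.0539·2/12) + 4.54·e^(−0.0539·4/12)
I = 4.5197 + 4.4994 + 4.4592 = 13.4783
F = (S − I)·e^(rT) = (455.07 − 13.4783) · e^(0.0539·5/12)
= 441.5917 · e^0.022458 = 441.5917 × 1.022712 = kr 451.62

kr 451.62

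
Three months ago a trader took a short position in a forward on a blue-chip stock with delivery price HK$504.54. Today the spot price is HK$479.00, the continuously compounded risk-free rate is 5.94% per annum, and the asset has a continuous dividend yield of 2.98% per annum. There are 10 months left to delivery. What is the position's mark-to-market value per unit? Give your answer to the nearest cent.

Current fair forward for the remaining 10 months: F = S·e^((r − q)·T), (r − q) = 0.0594 − 0.0298 = 0.0296
F = 479.00 · e^(0.0296 × 10/12) = 479.00 × 1.024973 = 490.9621
Value of long forward = (F − K)·e^(−rT) = (490.9621 − 504.54) · e^(−0.0594·10/12)
= -13.5779 × 0.951705 = -12.92
Short position value = −(long value) = HK$12.92

HK$12.92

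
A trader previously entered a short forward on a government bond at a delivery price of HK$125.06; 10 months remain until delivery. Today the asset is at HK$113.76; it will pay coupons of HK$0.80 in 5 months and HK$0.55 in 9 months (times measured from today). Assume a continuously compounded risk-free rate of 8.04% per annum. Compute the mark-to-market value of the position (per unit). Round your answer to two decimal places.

HK$4.49

PV(remaining coupons) I = 0.80·e^(−0.0804·5/12) + 0.55·e^(−0.0804·9/12) = 1.2915
Current forward F = (S − I)·e^(rT) = (113.76 − 1.2915)·e^(0.0804·10/12) = 112.4685 × 1.069295 = 120.2620
Value (long) = (F − K)·e^(−rT) = (120.2620 − 125.06) × 0.935195 = -4.4871
Short position value = −(long value) = HK$4.49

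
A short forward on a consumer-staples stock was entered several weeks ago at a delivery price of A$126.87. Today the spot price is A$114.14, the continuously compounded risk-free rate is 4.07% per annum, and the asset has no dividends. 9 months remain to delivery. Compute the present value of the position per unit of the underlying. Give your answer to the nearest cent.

Current fair forward for the remaining 9 months: F = S·e^(r·T), r = 0.0407
F = 114.14 · e^(0.0407 × 9/12) = 114.14 × 1.030996 = 117.6779
Value of long forward = (F − K)·e^(−rT) = (117.6779 − 126.87) · e^(−0.0407·9/12)
= -9.1921 × 0.969936 = -8.92
Short position value = −(long value) = A$8.92

A$8.92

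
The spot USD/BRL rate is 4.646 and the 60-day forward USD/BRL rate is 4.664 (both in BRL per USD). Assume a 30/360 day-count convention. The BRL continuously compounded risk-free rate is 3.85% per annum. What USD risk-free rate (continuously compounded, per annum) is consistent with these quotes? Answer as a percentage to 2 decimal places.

1.53%

F = S·e^((r_BRL − r_USD)T) ⇒ r_USD = r_BRL − ln(F/S)/T
ln(4.664/4.646) = 0.003867; /(60/360) = 0.023202
r_USD = 0.0385 − 0.023202 = 0.015298
r_USD = 1.53%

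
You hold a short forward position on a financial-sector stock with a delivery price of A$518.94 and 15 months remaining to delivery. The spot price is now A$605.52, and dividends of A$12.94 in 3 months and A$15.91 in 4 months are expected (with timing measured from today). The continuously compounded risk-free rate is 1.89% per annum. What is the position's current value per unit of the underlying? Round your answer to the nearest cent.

PV(remaining dividends) I = 12.94·e^(−0.0189·3/12) + 15.91·e^(−0.0189·4/12) = 28.6891
Current forward F = (S − I)·e^(rT) = (605.52 − 28.6891)·e^(0.0189·15/12) = 576.8309 × 1.023906 = 590.6206
Value (long) = (F − K)·e^(−rT) = (590.6206 − 518.94) × 0.976652 = 70.0070
Short position value = −(long value) = -A$70.01

-A$70.01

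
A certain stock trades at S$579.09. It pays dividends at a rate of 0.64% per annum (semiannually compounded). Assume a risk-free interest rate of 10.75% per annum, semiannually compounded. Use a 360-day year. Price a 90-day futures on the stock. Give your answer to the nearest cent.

F = S · (1+r/2)^(2T) / (1+q/2)^(2T)
= 579.09 × 1.026523 / 1.001599 = 579.09 × 1.024884
F = S$593.50

S$593.50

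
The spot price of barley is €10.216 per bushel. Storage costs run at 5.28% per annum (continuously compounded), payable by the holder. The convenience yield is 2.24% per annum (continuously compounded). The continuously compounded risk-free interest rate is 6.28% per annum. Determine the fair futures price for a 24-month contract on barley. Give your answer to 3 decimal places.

€12.309 per bushel

Net carry = r + u − y = 0.0628 + 0.0528 − 0.0224 = 0.0932
F = S·e^((r+u−y)T) = 10.216 · e^(0.0932 × 24/12) = 10.216 · e^0.186400
= 10.216 × 1.204904 = €12.309 per bushel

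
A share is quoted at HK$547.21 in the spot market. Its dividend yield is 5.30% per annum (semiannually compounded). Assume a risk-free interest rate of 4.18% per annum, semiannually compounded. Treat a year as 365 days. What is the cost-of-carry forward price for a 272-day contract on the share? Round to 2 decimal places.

F = S · (1+r/2)^(2T) / (1+q/2)^(2T)
= 547.21 × 1.031309 / 1.039751 = 547.21 × 0.991881
F = HK$542.77

HK$542.77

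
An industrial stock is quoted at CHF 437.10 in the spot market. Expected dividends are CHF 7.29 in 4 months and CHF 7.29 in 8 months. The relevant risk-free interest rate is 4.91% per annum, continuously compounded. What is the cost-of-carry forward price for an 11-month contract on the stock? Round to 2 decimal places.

CHF 442.34

PV(dividends) I = 7.29·e^(−0.0491·4/12) + 7.29·e^(−0.0491·8/12)
I = 7.1717 + 7.0552 = 14.2269
F = (S − I)·e^(rT) = (437.10 − 14.2269) · e^(0.0491·11/12)
= 422.8731 · e^0.045008 = 422.8731 × 1.046036 = CHF 442.34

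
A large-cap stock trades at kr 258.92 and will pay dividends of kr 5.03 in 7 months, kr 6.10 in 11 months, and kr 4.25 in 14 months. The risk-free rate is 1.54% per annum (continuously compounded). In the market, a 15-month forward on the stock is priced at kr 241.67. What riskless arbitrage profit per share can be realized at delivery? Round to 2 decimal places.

PV(dividends) I = 5.03·e^(−0.0154·7/12) + 6.10·e^(−0.0154·11/12) + 4.25·e^(−0.0154·14/12) = 15.1738
Fair forward F* = (S − I)·e^(rT) = (258.92 − 15.1738)·e^0.019250 = 243.7462 × 1.019436 = 248.4837
Market kr 241.67 < fair 248.4837: forward underpriced → reverse cash-and-carry (short the stock, invest proceeds at r, pay the dividends, go long the forward).
Profit at T = |F_mkt − F*| = |241.67 − 248.4837| = kr 6.81 per share

kr 6.81 per share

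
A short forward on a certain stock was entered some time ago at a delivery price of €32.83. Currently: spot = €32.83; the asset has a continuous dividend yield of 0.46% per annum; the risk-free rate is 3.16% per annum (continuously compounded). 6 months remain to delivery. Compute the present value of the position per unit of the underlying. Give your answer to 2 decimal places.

Current fair forward for the remaining 6 months: F = S·e^((r − q)·T), (r − q) = 0.0316 − 0.0046 = 0.0270
F = 32.83 · e^(0.0270 × 6/12) = 32.83 × 1.013592 = 33.2762
Value of long forward = (F − K)·e^(−rT) = (33.2762 − 32.83) · e^(−0.0316·6/12)
= 0.4462 × 0.984324 = 0.44
Short position value = −(long value) = -€0.44

-€0.44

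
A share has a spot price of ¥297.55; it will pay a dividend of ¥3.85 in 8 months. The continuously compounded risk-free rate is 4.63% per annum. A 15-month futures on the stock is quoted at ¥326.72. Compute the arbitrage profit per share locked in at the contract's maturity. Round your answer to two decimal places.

PV(dividends) I = 3.85·e^(−0.0463·8/12) = 3.7330
Fair futures F* = (S − I)·e^(rT) = (297.55 − 3.7330)·e^0.057875 = 293.8170 × 1.059583 = 311.3235
Market ¥326.72 > fair 311.3235: forward overpriced → cash-and-carry (borrow at r, buy the stock and collect the dividends, short the forward).
Profit at T = |F_mkt − F*| = |326.72 − 311.3235| = ¥15.40 per share

¥15.40 per share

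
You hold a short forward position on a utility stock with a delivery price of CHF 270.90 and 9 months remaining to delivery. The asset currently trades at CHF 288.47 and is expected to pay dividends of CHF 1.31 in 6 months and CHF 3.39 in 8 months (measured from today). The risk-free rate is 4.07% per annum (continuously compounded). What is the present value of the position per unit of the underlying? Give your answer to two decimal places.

-CHF 21.13

PV(remaining dividends) I = 1.31·e^(−0.0407·6/12) + 3.39·e^(−0.0407·8/12) = 4.5829
Current forward F = (S − I)·e^(rT) = (288.47 − 4.5829)·e^(0.0407·9/12) = 283.8871 × 1.030996 = 292.6865
Value (long) = (F − K)·e^(−rT) = (292.6865 − 270.90) × 0.969936 = 21.1315
Short position value = −(long value) = -CHF 21.13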